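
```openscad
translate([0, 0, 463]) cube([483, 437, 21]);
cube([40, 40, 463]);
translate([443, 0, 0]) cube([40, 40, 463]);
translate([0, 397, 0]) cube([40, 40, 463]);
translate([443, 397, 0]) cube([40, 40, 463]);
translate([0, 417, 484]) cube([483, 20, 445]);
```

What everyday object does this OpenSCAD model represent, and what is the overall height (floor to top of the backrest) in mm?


A chair. The overall height is 929 mm.

A slab on four corner posts with a tall panel at the back — a chair. The seat slab sits at z = 463 with thickness 21, and the 445 mm backrest starts at the seat top, so the overall height is 463 + 21 + 445 = 929 mm.


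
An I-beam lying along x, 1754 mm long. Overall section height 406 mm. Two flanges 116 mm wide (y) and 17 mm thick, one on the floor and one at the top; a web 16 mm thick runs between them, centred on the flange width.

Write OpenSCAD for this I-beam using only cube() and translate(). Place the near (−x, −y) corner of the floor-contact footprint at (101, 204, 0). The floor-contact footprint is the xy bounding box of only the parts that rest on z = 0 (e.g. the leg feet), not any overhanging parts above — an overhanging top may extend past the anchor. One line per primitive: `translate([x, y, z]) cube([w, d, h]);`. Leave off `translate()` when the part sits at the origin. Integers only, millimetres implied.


translate([101, 204, 0]) cube([1754, 116, 17]);
translate([101, 254, 17]) cube([1754, 16, 372]);
translate([101, 204, 389]) cube([1754, 116, 17]);


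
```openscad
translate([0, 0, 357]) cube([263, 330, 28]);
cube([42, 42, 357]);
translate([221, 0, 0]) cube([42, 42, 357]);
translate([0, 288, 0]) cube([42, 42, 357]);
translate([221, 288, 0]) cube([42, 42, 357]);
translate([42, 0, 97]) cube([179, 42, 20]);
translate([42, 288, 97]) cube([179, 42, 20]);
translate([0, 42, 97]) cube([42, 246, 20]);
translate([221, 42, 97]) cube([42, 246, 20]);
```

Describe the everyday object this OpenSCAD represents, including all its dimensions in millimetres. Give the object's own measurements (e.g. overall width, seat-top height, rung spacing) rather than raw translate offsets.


A four-legged stool. The seat is a 263×330×28 mm slab whose top surface is at z = 385 mm; four square legs, each 42×42 mm in cross-section, run from the floor (z = 0) to the underside of the seat, each flush with a corner of the seat. Four stretchers, 42 mm wide and 20 mm tall, connect adjacent legs with their undersides at z = 97 mm, each running between the inner faces of the legs it joins and aligned with the legs' outer faces on the other axis.


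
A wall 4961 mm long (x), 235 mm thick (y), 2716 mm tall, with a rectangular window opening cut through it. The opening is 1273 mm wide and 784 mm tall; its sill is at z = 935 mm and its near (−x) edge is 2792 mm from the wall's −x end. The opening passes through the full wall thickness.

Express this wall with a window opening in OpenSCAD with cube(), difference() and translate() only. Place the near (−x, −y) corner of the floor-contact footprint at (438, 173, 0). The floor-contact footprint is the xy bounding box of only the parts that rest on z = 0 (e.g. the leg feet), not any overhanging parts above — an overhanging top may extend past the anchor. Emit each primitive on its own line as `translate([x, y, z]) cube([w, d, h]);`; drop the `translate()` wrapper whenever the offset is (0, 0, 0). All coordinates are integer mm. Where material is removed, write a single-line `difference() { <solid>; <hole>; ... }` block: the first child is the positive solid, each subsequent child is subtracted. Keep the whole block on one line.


difference() { translate([438, 173, 0]) cube([4961, 235, 2716]); translate([3230, 173, 935]) cube([1273, 235, 784]); }


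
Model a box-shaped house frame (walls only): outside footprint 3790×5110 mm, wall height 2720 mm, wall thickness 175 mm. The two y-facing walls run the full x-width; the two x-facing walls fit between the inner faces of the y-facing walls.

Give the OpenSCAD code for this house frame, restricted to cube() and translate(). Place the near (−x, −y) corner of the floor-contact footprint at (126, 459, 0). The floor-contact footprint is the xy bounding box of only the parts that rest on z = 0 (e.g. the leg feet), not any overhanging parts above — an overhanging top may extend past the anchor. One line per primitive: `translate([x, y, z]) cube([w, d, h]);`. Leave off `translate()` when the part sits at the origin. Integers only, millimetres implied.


translate([126, 459, 0]) cube([3790, 175, 2720]);
translate([126, 5394, 0]) cube([3790, 175, 2720]);
translate([126, 634, 0]) cube([175, 4760, 2720]);
translate([3741, 634, 0]) cube([175, 4760, 2720]);


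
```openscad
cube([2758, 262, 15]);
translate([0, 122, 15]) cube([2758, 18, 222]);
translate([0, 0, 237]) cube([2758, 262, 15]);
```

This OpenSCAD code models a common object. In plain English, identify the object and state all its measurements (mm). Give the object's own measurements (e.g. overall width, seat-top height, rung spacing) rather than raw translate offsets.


An I-beam lying along x, 2758 mm long. Overall section height 252 mm. Two flanges 262 mm wide (y) and 15 mm thick, one on the floor and one at the top; a web 18 mm thick runs between them, centred on the flange width.


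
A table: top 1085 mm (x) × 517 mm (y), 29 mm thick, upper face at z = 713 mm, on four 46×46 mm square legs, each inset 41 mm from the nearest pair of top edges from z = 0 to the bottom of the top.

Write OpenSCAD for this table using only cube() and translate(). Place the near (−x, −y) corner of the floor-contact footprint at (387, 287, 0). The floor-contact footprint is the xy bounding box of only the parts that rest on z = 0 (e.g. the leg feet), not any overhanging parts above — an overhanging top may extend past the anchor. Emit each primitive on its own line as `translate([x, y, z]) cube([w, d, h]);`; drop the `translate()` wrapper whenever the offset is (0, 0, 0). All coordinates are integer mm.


// leg_h = 713 - 29 = 684
translate([346, 246, 684]) cube([1085, 517, 29]);
translate([387, 287, 0]) cube([46, 46, 684]);
translate([1344, 287, 0]) cube([46, 46, 684]);
translate([387, 676, 0]) cube([46, 46, 684]);
translate([1344, 676, 0]) cube([46, 46, 684]);


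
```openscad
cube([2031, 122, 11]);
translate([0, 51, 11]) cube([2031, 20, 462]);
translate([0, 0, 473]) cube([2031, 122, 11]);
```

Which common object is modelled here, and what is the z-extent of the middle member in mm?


An I-beam. The web height is 462 mm.

Two wide flanges with a thin centred web — an I-beam. Overall 484 mm minus two 11 mm flanges gives a web of 484 − 2·11 = 462 mm.


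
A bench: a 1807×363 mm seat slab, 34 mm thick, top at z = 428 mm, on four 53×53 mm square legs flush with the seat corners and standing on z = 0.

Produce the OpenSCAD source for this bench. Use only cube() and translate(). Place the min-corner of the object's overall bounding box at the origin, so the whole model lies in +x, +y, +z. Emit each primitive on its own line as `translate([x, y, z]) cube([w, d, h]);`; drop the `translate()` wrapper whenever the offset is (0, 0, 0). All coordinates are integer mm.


// leg_h = 428 − 34 = 394
translate([0, 0, 394]) cube([1807, 363, 34]);
cube([53, 53, 394]);
translate([0, 310, 0]) cube([53, 53, 394]);
translate([1754, 0, 0]) cube([53, 53, 394]);
translate([1754, 310, 0]) cube([53, 53, 394]);


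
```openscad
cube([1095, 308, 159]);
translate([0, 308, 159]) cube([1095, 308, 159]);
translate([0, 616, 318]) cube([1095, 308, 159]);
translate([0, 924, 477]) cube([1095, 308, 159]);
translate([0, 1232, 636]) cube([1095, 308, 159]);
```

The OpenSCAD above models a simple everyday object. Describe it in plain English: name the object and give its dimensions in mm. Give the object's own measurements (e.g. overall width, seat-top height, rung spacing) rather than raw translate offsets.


A straight staircase of 5 solid steps. Each step is 1095 mm wide (x), 308 mm deep (y, the going) and 159 mm tall (the rise). The first step rests on the floor; each subsequent step sits one going further in +y and one rise higher in +z, directly behind and above the previous step with no overlap.


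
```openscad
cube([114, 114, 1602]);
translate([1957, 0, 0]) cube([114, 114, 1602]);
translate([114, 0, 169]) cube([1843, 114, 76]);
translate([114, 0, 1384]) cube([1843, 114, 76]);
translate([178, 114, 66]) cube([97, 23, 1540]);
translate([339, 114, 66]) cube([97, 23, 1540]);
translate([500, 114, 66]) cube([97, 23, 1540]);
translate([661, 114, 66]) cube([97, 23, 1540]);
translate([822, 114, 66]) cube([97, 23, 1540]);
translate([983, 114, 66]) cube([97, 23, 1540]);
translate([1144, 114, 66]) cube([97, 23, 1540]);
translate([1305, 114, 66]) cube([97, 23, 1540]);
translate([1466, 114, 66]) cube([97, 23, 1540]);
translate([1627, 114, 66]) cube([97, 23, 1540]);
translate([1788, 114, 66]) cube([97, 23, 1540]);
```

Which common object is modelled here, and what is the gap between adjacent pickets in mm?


A fence section. The picket gap is 64 mm.

Two posts, two rails, 11 pickets — a fence section. Span 1843 mm holds 11 pickets of 97 mm with 12 equal gaps: ⌊(1843 − 11·97) / 12⌋ = 64 mm.


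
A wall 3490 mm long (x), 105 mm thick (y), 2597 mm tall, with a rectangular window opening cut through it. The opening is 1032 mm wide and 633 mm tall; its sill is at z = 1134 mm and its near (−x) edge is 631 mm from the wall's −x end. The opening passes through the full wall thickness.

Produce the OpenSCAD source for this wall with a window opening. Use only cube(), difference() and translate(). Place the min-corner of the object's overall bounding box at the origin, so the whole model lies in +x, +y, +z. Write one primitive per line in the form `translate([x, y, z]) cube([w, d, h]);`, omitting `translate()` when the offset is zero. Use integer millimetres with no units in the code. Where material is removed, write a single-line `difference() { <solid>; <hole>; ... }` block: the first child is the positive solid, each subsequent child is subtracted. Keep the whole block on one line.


difference() { cube([3490, 105, 2597]); translate([631, 0, 1134]) cube([1032, 105, 633]); }


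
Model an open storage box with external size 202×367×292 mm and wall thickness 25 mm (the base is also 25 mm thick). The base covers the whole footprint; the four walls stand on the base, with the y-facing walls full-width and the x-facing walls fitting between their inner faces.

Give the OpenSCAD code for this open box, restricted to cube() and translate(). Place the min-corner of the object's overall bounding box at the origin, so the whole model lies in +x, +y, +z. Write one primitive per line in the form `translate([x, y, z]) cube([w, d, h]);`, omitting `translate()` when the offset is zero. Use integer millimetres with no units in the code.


cube([202, 367, 25]);
translate([0, 0, 25]) cube([202, 25, 267]);
translate([0, 342, 25]) cube([202, 25, 267]);
translate([0, 25, 25]) cube([25, 317, 267]);
translate([177, 25, 25]) cube([25, 317, 267]);


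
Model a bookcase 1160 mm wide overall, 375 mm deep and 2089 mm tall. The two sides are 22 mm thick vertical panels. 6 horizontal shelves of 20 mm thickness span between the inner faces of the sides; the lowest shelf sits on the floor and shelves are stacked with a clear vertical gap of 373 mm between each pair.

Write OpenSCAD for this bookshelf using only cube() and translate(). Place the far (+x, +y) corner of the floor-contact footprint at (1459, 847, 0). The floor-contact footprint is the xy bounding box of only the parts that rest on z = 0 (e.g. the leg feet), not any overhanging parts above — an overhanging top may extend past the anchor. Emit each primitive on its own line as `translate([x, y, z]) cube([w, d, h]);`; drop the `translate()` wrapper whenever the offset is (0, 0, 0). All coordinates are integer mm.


translate([299, 472, 0]) cube([22, 375, 2089]);
translate([1437, 472, 0]) cube([22, 375, 2089]);
translate([321, 472, 0]) cube([1116, 375, 20]);
translate([321, 472, 393]) cube([1116, 375, 20]);
translate([321, 472, 786]) cube([1116, 375, 20]);
translate([321, 472, 1179]) cube([1116, 375, 20]);
translate([321, 472, 1572]) cube([1116, 375, 20]);
translate([321, 472, 1965]) cube([1116, 375, 20]);


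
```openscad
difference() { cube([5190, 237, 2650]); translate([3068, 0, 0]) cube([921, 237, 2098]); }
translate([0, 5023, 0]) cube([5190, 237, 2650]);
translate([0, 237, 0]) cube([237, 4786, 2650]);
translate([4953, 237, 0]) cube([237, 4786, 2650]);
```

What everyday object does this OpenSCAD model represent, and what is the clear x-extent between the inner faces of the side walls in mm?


A single room. The interior width is 4716 mm.

Four walls enclosing a rectangle with a door in the front wall — a room. Outside width 5190 minus two 237 mm walls gives 4716 mm.


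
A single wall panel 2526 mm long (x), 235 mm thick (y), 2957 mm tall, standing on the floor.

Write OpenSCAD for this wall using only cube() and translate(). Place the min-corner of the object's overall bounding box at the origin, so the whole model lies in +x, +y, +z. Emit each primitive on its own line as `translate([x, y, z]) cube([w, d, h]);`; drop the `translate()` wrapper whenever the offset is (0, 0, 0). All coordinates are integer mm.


cube([2526, 235, 2957]);


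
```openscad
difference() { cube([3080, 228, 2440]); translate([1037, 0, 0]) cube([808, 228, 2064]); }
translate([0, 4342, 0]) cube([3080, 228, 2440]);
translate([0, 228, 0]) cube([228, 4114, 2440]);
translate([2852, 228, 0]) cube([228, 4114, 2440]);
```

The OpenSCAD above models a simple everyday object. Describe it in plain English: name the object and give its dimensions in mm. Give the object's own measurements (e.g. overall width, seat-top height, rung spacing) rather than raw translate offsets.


A single room: four walls, each 2440 mm tall and 228 mm thick, enclosing an outside footprint 3080×4570 mm (x × y), no floor or roof. The front and back walls (−y and +y sides) run the full x-width; the side walls fit between their inner faces. A door opening 808 mm wide and 2064 mm tall is cut through the front wall from the floor up, its −x edge 1037 mm from the wall's −x end.


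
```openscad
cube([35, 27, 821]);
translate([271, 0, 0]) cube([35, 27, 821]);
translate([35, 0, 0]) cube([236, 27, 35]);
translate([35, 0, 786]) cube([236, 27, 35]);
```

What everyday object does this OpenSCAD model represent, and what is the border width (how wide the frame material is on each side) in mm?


A picture frame. The border width is 35 mm.

Four thin pieces enclosing a rectangular opening — a picture frame. The two full-height stiles are 821 mm tall; the top rail sits at z = 786 and is 35 mm tall, so the border above the opening is 821 − 786 = 35 mm, matching the stile x-width.


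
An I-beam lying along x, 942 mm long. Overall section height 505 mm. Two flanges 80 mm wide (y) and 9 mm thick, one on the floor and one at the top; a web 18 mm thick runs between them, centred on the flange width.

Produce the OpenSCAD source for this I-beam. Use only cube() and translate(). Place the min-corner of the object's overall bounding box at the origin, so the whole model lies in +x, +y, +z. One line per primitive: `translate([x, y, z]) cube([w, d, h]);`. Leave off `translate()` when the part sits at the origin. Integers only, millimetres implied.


cube([942, 80, 9]);
translate([0, 31, 9]) cube([942, 18, 487]);
translate([0, 0, 496]) cube([942, 80, 9]);


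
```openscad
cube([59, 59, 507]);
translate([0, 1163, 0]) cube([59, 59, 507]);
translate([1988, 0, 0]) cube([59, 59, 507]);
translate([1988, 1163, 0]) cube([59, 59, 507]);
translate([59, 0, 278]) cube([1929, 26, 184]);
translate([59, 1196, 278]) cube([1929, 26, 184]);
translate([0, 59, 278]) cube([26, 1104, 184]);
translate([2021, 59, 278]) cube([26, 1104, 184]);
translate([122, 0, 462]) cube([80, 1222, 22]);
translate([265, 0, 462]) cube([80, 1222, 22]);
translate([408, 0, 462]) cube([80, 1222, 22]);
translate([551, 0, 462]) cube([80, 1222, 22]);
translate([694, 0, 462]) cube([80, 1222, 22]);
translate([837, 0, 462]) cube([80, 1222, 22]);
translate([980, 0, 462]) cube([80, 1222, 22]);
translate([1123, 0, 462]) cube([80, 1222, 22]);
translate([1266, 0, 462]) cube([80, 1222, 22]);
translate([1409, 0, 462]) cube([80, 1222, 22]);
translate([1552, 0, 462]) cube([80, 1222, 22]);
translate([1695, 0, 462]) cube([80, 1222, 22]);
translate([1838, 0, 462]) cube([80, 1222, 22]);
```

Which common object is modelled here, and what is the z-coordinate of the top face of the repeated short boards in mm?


A bed frame. The slat-top height is 484 mm.

Four posts, four rails, and a row of slats — a bed frame. Slats sit on the rails at z = 278 + 184 = 462; with slat thickness 22, the top is 484 mm.


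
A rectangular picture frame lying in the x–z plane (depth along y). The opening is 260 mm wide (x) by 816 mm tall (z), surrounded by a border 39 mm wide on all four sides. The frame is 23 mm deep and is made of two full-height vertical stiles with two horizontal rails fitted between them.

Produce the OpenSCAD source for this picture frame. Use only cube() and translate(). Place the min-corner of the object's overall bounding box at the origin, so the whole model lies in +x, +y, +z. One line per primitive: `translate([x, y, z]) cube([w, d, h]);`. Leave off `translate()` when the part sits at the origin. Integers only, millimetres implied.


cube([39, 23, 894]);
translate([299, 0, 0]) cube([39, 23, 894]);
translate([39, 0, 0]) cube([260, 23, 39]);
translate([39, 0, 855]) cube([260, 23, 39]);


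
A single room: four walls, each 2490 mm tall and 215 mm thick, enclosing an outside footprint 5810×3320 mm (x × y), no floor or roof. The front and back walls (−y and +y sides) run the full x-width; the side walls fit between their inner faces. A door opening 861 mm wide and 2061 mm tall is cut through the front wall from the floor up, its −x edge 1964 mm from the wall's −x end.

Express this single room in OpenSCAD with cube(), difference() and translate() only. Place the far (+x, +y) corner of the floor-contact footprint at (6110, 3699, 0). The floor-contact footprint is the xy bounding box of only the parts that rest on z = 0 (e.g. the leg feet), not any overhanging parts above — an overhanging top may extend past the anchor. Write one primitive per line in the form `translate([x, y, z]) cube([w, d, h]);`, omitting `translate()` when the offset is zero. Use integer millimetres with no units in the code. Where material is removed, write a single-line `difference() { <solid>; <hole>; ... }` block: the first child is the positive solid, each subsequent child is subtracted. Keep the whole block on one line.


difference() { translate([300, 379, 0]) cube([5810, 215, 2490]); translate([2264, 379, 0]) cube([861, 215, 2061]); }
translate([300, 3484, 0]) cube([5810, 215, 2490]);
translate([300, 594, 0]) cube([215, 2890, 2490]);
translate([5895, 594, 0]) cube([215, 2890, 2490]);


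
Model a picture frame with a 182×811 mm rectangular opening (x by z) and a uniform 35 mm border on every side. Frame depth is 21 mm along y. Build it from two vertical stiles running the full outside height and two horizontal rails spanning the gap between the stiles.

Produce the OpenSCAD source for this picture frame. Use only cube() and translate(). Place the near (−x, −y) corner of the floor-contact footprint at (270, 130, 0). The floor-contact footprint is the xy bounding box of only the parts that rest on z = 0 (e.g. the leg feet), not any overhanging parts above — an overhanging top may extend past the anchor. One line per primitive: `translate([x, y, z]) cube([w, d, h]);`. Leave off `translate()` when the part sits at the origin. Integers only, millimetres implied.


translate([270, 130, 0]) cube([35, 21, 881]);
translate([487, 130, 0]) cube([35, 21, 881]);
translate([305, 130, 0]) cube([182, 21, 35]);
translate([305, 130, 846]) cube([182, 21, 35]);


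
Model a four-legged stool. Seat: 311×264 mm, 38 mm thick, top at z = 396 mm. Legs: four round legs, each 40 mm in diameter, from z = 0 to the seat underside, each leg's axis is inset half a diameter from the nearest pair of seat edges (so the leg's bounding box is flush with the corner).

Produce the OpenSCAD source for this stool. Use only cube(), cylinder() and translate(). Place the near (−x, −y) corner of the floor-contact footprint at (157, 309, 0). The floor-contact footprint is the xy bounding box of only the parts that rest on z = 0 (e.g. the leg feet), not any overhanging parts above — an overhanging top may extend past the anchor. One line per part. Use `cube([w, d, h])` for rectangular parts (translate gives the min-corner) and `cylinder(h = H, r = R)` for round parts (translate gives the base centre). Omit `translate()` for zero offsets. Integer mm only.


translate([157, 309, 358]) cube([311, 264, 38]);
translate([177, 329, 0]) cylinder(h = 358, r = 20);
translate([448, 329, 0]) cylinder(h = 358, r = 20);
translate([177, 553, 0]) cylinder(h = 358, r = 20);
translate([448, 553, 0]) cylinder(h = 358, r = 20);


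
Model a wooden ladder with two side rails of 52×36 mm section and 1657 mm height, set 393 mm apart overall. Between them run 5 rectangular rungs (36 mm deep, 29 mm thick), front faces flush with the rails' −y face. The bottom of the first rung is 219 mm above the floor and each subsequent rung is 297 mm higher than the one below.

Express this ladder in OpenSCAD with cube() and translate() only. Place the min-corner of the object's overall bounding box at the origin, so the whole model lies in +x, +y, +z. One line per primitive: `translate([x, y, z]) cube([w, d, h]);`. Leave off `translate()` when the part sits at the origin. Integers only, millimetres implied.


cube([52, 36, 1657]);
translate([341, 0, 0]) cube([52, 36, 1657]);
translate([52, 0, 219]) cube([289, 36, 29]);
translate([52, 0, 516]) cube([289, 36, 29]);
translate([52, 0, 813]) cube([289, 36, 29]);
translate([52, 0, 1110]) cube([289, 36, 29]);
translate([52, 0, 1407]) cube([289, 36, 29]);


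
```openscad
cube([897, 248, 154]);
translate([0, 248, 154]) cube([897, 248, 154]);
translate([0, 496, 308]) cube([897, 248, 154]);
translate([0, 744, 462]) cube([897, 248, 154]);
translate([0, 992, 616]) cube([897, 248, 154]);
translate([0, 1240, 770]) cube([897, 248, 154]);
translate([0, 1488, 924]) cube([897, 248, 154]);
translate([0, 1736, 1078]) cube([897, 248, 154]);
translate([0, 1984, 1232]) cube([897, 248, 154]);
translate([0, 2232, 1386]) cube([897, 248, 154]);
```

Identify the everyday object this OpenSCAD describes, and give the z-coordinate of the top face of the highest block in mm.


A staircase. The total rise is 1540 mm.

10 identical blocks, each offset up and back from the previous — a staircase. Each step is 154 mm tall and there are 10 of them, so the total rise is 10 × 154 = 1540 mm.


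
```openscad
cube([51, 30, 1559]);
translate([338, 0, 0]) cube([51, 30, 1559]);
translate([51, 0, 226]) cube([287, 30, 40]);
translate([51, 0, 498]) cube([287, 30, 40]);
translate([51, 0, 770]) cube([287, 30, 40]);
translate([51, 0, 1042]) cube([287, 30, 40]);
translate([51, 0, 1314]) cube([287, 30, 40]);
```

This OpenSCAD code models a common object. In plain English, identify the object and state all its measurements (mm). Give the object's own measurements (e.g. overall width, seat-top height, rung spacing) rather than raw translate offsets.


A straight ladder. Two 51×30 mm vertical rails, 1559 mm tall, stand 389 mm apart (outside-to-outside) with their front faces coplanar on the −y side. 5 rungs, each 30 mm deep and 40 mm tall, span between the inner faces of the rails, front faces flush with the rails. The lowest rung's underside is at z = 226 mm and rungs are spaced 272 mm apart (underside to underside).


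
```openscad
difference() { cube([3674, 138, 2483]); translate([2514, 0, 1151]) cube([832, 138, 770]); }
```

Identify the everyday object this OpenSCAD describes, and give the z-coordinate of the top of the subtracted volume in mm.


A wall with a window opening. The window head height is 1921 mm.

A wall with a rectangular opening subtracted — a window. Sill at z = 1151, opening 770 mm tall, so the head is at 1151 + 770 = 1921 mm.


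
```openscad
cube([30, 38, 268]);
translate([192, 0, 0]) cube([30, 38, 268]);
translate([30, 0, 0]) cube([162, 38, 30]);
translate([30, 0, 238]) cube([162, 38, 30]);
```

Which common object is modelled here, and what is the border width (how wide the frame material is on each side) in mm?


A picture frame. The border width is 30 mm.

Four thin pieces enclosing a rectangular opening — a picture frame. The two full-height stiles are 268 mm tall; the top rail sits at z = 238 and is 30 mm tall, so the border above the opening is 268 − 238 = 30 mm, matching the stile x-width.


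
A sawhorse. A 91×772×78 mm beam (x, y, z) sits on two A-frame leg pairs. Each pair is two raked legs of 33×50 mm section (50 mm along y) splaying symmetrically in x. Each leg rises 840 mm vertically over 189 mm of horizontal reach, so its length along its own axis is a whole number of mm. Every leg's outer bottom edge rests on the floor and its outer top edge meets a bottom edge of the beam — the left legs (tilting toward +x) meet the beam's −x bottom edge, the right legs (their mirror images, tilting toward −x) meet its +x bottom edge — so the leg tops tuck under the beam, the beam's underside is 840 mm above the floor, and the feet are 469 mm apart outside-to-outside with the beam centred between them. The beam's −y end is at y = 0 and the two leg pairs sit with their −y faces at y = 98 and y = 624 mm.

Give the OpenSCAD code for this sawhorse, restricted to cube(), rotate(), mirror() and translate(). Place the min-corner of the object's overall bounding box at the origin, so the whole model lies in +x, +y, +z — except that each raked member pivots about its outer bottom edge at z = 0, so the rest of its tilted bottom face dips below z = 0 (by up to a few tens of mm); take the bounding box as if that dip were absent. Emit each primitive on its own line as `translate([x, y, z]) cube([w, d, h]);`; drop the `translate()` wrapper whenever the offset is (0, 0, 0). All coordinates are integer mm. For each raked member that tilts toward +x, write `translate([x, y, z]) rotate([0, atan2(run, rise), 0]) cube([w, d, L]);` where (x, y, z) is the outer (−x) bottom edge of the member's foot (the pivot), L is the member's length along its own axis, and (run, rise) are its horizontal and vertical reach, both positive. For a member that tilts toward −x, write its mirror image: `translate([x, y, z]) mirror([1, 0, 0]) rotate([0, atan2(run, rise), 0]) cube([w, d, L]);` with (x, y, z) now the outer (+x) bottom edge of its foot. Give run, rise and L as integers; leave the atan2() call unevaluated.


translate([189, 0, 840]) cube([91, 772, 78]);
translate([0, 98, 0]) rotate([0, atan2(189, 840), 0]) cube([33, 50, 861]);
translate([469, 98, 0]) mirror([1, 0, 0]) rotate([0, atan2(189, 840), 0]) cube([33, 50, 861]);
translate([0, 624, 0]) rotate([0, atan2(189, 840), 0]) cube([33, 50, 861]);
translate([469, 624, 0]) mirror([1, 0, 0]) rotate([0, atan2(189, 840), 0]) cube([33, 50, 861]);


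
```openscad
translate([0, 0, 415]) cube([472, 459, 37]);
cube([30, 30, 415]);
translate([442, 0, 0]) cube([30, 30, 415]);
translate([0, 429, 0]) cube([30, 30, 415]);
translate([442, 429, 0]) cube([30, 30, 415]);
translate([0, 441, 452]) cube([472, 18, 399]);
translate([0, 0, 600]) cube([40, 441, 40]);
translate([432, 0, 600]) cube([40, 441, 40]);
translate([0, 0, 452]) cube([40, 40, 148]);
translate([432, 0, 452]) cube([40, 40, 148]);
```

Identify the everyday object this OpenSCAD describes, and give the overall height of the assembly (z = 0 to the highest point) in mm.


A chair. The overall height is 851 mm.

A slab on four corner posts with a tall panel at the back — a chair. The seat slab sits at z = 415 with thickness 37, and the 399 mm backrest starts at the seat top, so the overall height is 415 + 37 + 399 = 851 mm.


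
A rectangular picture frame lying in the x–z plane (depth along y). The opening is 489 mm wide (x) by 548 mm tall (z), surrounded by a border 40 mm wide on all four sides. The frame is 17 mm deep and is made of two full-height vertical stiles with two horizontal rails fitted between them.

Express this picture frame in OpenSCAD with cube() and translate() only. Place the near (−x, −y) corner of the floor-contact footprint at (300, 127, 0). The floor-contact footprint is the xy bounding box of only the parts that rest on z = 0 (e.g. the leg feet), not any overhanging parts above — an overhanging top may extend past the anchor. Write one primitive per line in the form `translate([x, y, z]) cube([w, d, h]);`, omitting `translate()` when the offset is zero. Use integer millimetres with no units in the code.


translate([300, 127, 0]) cube([40, 17, 628]);
translate([829, 127, 0]) cube([40, 17, 628]);
translate([340, 127, 0]) cube([489, 17, 40]);
translate([340, 127, 588]) cube([489, 17, 40]);


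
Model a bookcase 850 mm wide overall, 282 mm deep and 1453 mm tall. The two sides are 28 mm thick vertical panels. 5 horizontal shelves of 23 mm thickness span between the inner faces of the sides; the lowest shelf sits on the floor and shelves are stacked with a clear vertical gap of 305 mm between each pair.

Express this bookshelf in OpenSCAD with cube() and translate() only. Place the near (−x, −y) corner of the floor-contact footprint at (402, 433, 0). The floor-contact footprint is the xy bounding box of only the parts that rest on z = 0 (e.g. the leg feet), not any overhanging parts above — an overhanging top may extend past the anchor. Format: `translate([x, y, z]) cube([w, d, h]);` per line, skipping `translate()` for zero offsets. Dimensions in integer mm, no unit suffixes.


translate([402, 433, 0]) cube([28, 282, 1453]);
translate([1224, 433, 0]) cube([28, 282, 1453]);
translate([430, 433, 0]) cube([794, 282, 23]);
translate([430, 433, 328]) cube([794, 282, 23]);
translate([430, 433, 656]) cube([794, 282, 23]);
translate([430, 433, 984]) cube([794, 282, 23]);
translate([430, 433, 1312]) cube([794, 282, 23]);


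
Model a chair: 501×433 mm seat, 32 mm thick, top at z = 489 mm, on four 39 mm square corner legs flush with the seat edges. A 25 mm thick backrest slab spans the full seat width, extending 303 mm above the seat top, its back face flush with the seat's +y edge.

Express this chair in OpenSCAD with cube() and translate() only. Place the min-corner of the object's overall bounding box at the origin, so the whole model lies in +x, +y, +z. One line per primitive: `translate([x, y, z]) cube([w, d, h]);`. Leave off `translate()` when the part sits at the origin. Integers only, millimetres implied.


// leg_h = 489 - 32 = 457
translate([0, 0, 457]) cube([501, 433, 32]);
cube([39, 39, 457]);
translate([462, 0, 0]) cube([39, 39, 457]);
translate([0, 394, 0]) cube([39, 39, 457]);
translate([462, 394, 0]) cube([39, 39, 457]);
translate([0, 408, 489]) cube([501, 25, 303]);


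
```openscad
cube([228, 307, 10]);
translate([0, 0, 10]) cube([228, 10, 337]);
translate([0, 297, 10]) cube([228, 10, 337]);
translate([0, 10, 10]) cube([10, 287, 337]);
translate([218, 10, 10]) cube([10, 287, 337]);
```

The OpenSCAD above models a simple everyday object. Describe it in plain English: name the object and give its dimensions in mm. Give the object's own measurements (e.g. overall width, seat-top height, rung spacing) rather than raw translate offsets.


An open-topped rectangular box: outside dimensions 228×307×347 mm, with a uniform wall and base thickness of 10 mm. The base is a full 228×307 slab on the floor; four walls sit on top of the base. The front and back walls (the −y and +y sides) span the full width; the two side walls fit between them.


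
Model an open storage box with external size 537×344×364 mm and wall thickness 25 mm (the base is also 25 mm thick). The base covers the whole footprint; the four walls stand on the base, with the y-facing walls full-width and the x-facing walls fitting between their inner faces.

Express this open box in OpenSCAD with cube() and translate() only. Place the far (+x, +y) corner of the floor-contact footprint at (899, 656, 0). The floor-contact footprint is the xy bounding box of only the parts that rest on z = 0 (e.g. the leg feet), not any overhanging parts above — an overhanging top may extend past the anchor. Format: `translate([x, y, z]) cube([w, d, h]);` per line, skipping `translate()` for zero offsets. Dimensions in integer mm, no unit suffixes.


translate([362, 312, 0]) cube([537, 344, 25]);
translate([362, 312, 25]) cube([537, 25, 339]);
translate([362, 631, 25]) cube([537, 25, 339]);
translate([362, 337, 25]) cube([25, 294, 339]);
translate([874, 337, 25]) cube([25, 294, 339]);


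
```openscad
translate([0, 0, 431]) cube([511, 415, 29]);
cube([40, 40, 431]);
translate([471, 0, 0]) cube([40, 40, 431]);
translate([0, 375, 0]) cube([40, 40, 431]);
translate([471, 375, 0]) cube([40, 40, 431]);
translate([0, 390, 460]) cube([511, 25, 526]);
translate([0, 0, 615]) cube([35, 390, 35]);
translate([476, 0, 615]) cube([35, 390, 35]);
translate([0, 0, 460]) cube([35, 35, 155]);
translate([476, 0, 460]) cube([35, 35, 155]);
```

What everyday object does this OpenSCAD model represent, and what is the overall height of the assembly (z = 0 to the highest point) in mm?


A chair. The overall height is 986 mm.

A slab on four corner posts with a tall panel at the back — a chair. The seat slab sits at z = 431 with thickness 29, and the 526 mm backrest starts at the seat top, so the overall height is 431 + 29 + 526 = 986 mm.


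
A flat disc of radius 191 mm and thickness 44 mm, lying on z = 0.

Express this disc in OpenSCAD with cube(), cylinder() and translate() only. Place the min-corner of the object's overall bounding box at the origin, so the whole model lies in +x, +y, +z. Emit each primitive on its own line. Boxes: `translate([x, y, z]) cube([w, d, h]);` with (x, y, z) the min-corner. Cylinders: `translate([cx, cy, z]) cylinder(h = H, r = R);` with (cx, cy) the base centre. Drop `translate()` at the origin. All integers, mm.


translate([191, 191, 0]) cylinder(h = 44, r = 191);


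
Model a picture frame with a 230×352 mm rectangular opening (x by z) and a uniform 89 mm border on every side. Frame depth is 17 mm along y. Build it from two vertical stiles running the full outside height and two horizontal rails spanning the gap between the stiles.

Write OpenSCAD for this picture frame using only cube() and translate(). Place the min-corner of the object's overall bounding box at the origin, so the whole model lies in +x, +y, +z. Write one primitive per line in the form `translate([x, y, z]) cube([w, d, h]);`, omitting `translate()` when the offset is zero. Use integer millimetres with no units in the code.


cube([89, 17, 530]);
translate([319, 0, 0]) cube([89, 17, 530]);
translate([89, 0, 0]) cube([230, 17, 89]);
translate([89, 0, 441]) cube([230, 17, 89]);


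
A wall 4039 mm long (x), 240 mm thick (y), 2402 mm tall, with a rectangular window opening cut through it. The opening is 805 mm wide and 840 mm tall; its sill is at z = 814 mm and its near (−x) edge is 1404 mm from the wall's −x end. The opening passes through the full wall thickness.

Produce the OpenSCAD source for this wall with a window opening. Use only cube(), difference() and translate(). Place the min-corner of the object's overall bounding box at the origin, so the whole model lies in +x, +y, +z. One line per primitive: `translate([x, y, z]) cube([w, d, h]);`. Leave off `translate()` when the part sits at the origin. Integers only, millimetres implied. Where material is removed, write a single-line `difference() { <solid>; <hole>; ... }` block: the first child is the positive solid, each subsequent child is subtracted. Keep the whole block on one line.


difference() { cube([4039, 240, 2402]); translate([1404, 0, 814]) cube([805, 240, 840]); }


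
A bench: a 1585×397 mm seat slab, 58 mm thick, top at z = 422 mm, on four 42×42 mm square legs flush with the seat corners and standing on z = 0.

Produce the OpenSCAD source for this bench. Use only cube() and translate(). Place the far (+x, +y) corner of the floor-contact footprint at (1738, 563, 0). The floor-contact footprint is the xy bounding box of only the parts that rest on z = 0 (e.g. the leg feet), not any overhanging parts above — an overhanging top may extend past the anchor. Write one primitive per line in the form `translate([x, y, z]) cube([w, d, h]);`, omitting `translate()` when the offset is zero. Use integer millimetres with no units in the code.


translate([153, 166, 364]) cube([1585, 397, 58]);
translate([153, 166, 0]) cube([42, 42, 364]);
translate([153, 521, 0]) cube([42, 42, 364]);
translate([1696, 166, 0]) cube([42, 42, 364]);
translate([1696, 521, 0]) cube([42, 42, 364]);


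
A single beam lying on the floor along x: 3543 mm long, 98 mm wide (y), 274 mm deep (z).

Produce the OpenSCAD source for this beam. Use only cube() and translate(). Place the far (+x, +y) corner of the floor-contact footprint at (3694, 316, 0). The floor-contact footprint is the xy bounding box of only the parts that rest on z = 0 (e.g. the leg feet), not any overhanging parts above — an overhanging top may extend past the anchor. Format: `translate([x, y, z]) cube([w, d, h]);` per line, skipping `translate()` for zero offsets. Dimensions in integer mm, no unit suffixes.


translate([151, 218, 0]) cube([3543, 98, 274]);


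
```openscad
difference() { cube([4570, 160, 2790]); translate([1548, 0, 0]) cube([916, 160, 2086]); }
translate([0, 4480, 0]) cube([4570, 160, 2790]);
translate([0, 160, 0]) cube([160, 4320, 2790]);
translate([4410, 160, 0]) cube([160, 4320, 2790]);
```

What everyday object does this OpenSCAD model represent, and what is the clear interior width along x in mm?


A single room. The interior width is 4250 mm.

Four walls enclosing a rectangle with a door in the front wall — a room. Outside width 4570 minus two 160 mm walls gives 4250 mm.


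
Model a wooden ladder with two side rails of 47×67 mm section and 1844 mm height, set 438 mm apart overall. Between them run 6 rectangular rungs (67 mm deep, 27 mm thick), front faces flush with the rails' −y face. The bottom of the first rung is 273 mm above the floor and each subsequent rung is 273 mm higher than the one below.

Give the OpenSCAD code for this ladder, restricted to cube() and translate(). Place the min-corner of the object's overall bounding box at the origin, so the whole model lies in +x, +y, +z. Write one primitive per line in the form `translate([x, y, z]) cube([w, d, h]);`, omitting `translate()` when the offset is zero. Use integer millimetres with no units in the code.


// rung span = 438 - 2*47 = 344
// rung[k] z = 273 + k*273
cube([47, 67, 1844]);
translate([391, 0, 0]) cube([47, 67, 1844]);
translate([47, 0, 273]) cube([344, 67, 27]);
translate([47, 0, 546]) cube([344, 67, 27]);
translate([47, 0, 819]) cube([344, 67, 27]);
translate([47, 0, 1092]) cube([344, 67, 27]);
translate([47, 0, 1365]) cube([344, 67, 27]);
translate([47, 0, 1638]) cube([344, 67, 27]);


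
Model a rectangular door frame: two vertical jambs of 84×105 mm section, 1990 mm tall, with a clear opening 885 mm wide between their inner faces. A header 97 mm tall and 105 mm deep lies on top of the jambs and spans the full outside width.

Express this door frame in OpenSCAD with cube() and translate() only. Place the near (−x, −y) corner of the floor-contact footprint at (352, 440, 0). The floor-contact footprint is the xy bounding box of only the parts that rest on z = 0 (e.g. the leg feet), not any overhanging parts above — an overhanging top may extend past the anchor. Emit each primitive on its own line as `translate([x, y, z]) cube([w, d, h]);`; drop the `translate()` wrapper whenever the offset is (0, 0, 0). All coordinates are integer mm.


translate([352, 440, 0]) cube([84, 105, 1990]);
translate([1321, 440, 0]) cube([84, 105, 1990]);
translate([352, 440, 1990]) cube([1053, 105, 97]);
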